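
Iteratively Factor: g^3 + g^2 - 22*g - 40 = (g + 4)*(g^2 - 3*g - 10) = (g + 2)*(g + 4)*(g - 5)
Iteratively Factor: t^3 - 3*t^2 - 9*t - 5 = (t + 1)*(t^2 - 4*t - 5) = (t - 5)*(t + 1)*(t + 1)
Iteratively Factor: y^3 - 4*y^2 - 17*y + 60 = (y + 4)*(y^2 - 8*y + 15) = (y - 5)*(y + 4)*(y - 3)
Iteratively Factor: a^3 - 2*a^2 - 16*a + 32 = (a + 4)*(a^2 - 6*a + 8) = (a - 2)*(a + 4)*(a - 4)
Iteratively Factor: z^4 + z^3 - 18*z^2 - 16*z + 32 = (z + 4)*(z^3 - 3*z^2 - 6*z + 8) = (z - 1)*(z + 4)*(z^2 - 2*z - 8) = (z - 4)*(z - 1)*(z + 4)*(z + 2)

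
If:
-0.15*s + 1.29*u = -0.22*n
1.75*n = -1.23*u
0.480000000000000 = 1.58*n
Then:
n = 0.30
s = -3.27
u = -0.43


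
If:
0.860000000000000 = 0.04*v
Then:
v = 21.50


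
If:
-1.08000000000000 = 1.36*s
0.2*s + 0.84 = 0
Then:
No Solution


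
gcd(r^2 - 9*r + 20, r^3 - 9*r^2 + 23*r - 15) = r - 5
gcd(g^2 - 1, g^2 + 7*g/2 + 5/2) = g + 1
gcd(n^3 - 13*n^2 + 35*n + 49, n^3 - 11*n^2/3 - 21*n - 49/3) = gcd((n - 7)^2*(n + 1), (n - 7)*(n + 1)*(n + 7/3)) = n^2 - 6*n - 7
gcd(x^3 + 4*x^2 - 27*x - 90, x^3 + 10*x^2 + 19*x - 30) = x + 6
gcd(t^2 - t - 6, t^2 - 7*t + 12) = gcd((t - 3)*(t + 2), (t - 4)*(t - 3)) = t - 3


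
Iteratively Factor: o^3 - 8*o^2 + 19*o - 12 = (o - 1)*(o^2 - 7*o + 12) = (o - 4)*(o - 1)*(o - 3)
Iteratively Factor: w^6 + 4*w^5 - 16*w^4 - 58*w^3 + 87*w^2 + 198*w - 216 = (w - 1)*(w^5 + 5*w^4 - 11*w^3 - 69*w^2 + 18*w + 216) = (w - 3)*(w - 1)*(w^4 + 8*w^3 + 13*w^2 - 30*w - 72) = (w - 3)*(w - 2)*(w - 1)*(w^3 + 10*w^2 + 33*w + 36) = (w - 3)*(w - 2)*(w - 1)*(w + 3)*(w^2 + 7*w + 12) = (w - 3)*(w - 2)*(w - 1)*(w + 3)*(w + 4)*(w + 3)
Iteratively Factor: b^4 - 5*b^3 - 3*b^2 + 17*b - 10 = (b - 1)*(b^3 - 4*b^2 - 7*b + 10) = (b - 1)^2*(b^2 - 3*b - 10) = (b - 1)^2*(b + 2)*(b - 5)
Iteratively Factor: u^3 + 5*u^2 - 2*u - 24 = (u + 3)*(u^2 + 2*u - 8) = (u - 2)*(u + 3)*(u + 4)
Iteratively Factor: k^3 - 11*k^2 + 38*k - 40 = (k - 2)*(k^2 - 9*k + 20) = (k - 4)*(k - 2)*(k - 5)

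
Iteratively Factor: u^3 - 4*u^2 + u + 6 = (u - 2)*(u^2 - 2*u - 3) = (u - 2)*(u + 1)*(u - 3)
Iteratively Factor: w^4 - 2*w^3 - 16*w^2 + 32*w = (w + 4)*(w^3 - 6*w^2 + 8*w) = (w - 4)*(w + 4)*(w^2 - 2*w) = (w - 4)*(w - 2)*(w + 4)*(w)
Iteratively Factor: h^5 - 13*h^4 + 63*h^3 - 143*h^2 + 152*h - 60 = (h - 3)*(h^4 - 10*h^3 + 33*h^2 - 44*h + 20) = (h - 5)*(h - 3)*(h^3 - 5*h^2 + 8*h - 4) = (h - 5)*(h - 3)*(h - 1)*(h^2 - 4*h + 4) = (h - 5)*(h - 3)*(h - 2)*(h - 1)*(h - 2)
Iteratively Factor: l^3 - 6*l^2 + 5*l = (l - 5)*(l^2 - l) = l*(l - 5)*(l - 1)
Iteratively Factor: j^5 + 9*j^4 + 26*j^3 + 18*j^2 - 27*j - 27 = (j + 3)*(j^4 + 6*j^3 + 8*j^2 - 6*j - 9) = (j + 3)^2*(j^3 + 3*j^2 - j - 3) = (j + 3)^3*(j^2 - 1) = (j - 1)*(j + 3)^3*(j + 1)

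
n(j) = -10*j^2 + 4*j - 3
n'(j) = 4 - 20*j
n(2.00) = -35.00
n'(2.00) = -36.00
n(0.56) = -3.90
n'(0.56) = -7.20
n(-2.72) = -87.86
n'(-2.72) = 58.40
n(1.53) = -20.29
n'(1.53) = -26.60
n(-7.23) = -554.65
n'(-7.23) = 148.60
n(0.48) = -3.38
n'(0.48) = -5.60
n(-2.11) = -55.96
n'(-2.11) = 46.20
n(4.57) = -193.57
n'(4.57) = -87.40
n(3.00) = -81.00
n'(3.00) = -56.00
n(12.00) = -1395.00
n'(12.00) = -236.00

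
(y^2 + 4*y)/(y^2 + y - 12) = y/(y - 3)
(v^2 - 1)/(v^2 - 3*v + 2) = (v + 1)/(v - 2)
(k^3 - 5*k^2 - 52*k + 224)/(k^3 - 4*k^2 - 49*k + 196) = (k - 8)/(k - 7)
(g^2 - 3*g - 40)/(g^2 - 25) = (g - 8)/(g - 5)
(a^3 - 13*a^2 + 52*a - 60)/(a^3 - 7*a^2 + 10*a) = (a - 6)/a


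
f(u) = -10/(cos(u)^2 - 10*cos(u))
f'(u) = -10*(2*sin(u)*cos(u) - 10*sin(u))/(cos(u)^2 - 10*cos(u))^2 = 20*(5 - cos(u))*sin(u)/((cos(u) - 10)^2*cos(u)^2)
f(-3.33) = -0.93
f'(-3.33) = 0.19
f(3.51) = -0.98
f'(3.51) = -0.41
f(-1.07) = 2.19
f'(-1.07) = -3.80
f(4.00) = -1.44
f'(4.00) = -1.76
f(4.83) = 8.62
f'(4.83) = -72.12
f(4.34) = -2.65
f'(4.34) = -7.03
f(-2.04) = -2.12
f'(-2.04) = -4.35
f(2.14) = -1.76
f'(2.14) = 2.89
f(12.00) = 1.29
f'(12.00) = -0.75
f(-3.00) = -0.92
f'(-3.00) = -0.14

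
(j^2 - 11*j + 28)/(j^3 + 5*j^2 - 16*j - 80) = (j - 7)/(j^2 + 9*j + 20)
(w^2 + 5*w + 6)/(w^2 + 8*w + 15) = (w + 2)/(w + 5)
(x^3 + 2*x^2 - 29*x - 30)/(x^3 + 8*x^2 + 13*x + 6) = (x - 5)/(x + 1)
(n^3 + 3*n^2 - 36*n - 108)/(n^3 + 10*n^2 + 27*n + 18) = (n - 6)/(n + 1)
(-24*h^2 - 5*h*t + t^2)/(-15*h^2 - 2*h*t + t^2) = (-8*h + t)/(-5*h + t)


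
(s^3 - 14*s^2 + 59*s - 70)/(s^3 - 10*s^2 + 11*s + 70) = (s - 2)/(s + 2)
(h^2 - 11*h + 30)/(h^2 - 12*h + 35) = (h - 6)/(h - 7)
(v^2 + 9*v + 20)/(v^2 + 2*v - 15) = (v + 4)/(v - 3)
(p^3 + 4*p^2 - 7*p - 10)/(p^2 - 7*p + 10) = (p^2 + 6*p + 5)/(p - 5)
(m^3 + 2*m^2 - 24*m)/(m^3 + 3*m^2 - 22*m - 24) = m/(m + 1)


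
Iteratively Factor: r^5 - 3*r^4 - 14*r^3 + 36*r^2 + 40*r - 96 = (r - 2)*(r^4 - r^3 - 16*r^2 + 4*r + 48) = (r - 2)*(r + 2)*(r^3 - 3*r^2 - 10*r + 24) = (r - 4)*(r - 2)*(r + 2)*(r^2 + r - 6) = (r - 4)*(r - 2)*(r + 2)*(r + 3)*(r - 2)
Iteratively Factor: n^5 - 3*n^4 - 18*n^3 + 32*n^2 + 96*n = (n + 3)*(n^4 - 6*n^3 + 32*n) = (n + 2)*(n + 3)*(n^3 - 8*n^2 + 16*n) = n*(n + 2)*(n + 3)*(n^2 - 8*n + 16) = n*(n - 4)*(n + 2)*(n + 3)*(n - 4)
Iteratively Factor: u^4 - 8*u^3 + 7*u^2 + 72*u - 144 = (u - 4)*(u^3 - 4*u^2 - 9*u + 36) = (u - 4)*(u - 3)*(u^2 - u - 12) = (u - 4)^2*(u - 3)*(u + 3)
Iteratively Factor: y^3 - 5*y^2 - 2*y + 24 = (y - 3)*(y^2 - 2*y - 8) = (y - 3)*(y + 2)*(y - 4)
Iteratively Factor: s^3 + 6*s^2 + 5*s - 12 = (s + 4)*(s^2 + 2*s - 3) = (s + 3)*(s + 4)*(s - 1)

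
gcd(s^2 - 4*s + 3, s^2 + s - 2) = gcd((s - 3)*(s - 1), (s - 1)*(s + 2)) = s - 1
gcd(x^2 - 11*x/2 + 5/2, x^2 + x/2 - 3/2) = 1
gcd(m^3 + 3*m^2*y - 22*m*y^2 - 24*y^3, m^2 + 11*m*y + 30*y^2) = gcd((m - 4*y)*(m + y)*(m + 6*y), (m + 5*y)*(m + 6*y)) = m + 6*y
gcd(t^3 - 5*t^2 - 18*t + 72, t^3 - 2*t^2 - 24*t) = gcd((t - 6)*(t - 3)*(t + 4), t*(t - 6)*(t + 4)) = t^2 - 2*t - 24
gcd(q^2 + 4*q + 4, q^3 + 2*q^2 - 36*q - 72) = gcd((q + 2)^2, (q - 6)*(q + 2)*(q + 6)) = q + 2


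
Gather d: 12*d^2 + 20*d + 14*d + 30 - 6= 12*d^2 + 34*d + 24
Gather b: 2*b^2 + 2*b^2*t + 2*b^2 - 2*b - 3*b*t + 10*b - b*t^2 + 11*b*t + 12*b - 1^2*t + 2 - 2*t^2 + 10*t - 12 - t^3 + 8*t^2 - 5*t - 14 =b^2*(2*t + 4) + b*(-t^2 + 8*t + 20) - t^3 + 6*t^2 + 4*t - 24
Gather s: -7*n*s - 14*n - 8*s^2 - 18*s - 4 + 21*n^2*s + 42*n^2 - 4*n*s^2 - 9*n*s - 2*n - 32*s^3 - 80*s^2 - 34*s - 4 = 42*n^2 - 16*n - 32*s^3 + s^2*(-4*n - 88) + s*(21*n^2 - 16*n - 52) - 8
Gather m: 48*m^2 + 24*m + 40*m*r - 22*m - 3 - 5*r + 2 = 48*m^2 + m*(40*r + 2) - 5*r - 1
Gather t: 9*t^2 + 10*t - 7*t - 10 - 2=9*t^2 + 3*t - 12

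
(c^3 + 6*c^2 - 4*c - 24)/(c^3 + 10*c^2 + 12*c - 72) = (c + 2)/(c + 6)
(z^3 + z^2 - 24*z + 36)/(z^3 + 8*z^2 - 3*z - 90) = (z - 2)/(z + 5)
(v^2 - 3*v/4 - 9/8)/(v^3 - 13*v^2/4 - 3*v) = (v - 3/2)/(v*(v - 4))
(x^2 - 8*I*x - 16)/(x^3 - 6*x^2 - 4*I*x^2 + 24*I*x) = (x - 4*I)/(x*(x - 6))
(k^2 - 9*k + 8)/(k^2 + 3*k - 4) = (k - 8)/(k + 4)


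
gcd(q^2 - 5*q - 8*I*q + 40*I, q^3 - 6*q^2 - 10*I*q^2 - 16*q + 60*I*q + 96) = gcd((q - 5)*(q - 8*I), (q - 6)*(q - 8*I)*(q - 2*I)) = q - 8*I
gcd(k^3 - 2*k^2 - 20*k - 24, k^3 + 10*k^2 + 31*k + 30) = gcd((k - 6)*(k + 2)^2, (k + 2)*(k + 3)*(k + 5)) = k + 2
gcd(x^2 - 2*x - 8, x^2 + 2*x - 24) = x - 4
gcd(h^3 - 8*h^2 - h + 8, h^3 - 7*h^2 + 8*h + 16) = h + 1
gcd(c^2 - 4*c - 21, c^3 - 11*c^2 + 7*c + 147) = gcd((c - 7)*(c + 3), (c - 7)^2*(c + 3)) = c^2 - 4*c - 21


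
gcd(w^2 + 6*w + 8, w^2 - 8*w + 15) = 1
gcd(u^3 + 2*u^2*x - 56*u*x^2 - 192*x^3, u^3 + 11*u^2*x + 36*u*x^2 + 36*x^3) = u + 6*x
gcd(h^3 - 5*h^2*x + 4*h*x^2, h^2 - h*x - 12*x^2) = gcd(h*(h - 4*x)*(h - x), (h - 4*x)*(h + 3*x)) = -h + 4*x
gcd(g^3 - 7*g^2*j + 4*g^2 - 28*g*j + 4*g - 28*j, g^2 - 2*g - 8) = g + 2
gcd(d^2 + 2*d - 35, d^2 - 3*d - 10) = d - 5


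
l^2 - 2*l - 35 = (l - 7)*(l + 5)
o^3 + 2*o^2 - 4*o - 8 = (o - 2)*(o + 2)^2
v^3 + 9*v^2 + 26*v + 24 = (v + 2)*(v + 3)*(v + 4)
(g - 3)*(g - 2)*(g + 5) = g^3 - 19*g + 30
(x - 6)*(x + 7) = x^2 + x - 42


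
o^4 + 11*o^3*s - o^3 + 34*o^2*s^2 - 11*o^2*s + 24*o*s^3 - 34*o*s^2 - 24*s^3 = (o - 1)*(o + s)*(o + 4*s)*(o + 6*s)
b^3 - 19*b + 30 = (b - 3)*(b - 2)*(b + 5)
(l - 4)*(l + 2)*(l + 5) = l^3 + 3*l^2 - 18*l - 40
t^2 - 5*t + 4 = (t - 4)*(t - 1)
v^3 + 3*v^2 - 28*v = v*(v - 4)*(v + 7)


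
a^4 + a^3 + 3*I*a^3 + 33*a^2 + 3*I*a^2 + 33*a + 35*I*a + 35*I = (a - 5*I)*(a + 7*I)*(-I*a + 1)*(I*a + I)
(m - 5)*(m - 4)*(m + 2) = m^3 - 7*m^2 + 2*m + 40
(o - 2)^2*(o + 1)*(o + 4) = o^4 + o^3 - 12*o^2 + 4*o + 16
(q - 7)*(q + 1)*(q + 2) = q^3 - 4*q^2 - 19*q - 14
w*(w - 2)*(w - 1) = w^3 - 3*w^2 + 2*w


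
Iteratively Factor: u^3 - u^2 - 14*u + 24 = (u + 4)*(u^2 - 5*u + 6) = (u - 2)*(u + 4)*(u - 3)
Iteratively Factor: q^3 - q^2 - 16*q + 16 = (q + 4)*(q^2 - 5*q + 4) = (q - 4)*(q + 4)*(q - 1)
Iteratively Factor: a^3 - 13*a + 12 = (a - 3)*(a^2 + 3*a - 4) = (a - 3)*(a - 1)*(a + 4)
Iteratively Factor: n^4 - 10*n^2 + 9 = (n - 3)*(n^3 + 3*n^2 - n - 3) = (n - 3)*(n + 3)*(n^2 - 1) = (n - 3)*(n + 1)*(n + 3)*(n - 1)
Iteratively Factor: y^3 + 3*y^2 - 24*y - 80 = (y + 4)*(y^2 - y - 20) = (y - 5)*(y + 4)*(y + 4)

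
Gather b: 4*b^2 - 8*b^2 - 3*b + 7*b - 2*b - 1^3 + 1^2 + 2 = -4*b^2 + 2*b + 2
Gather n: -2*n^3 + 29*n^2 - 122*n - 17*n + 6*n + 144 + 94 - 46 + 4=-2*n^3 + 29*n^2 - 133*n + 196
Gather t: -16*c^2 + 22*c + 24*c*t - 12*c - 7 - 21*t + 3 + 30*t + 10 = -16*c^2 + 10*c + t*(24*c + 9) + 6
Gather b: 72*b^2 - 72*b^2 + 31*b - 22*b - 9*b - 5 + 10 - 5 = 0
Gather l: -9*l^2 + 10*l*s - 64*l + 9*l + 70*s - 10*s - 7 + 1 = -9*l^2 + l*(10*s - 55) + 60*s - 6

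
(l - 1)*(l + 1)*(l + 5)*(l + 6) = l^4 + 11*l^3 + 29*l^2 - 11*l - 30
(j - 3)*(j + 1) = j^2 - 2*j - 3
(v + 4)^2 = v^2 + 8*v + 16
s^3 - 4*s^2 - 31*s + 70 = (s - 7)*(s - 2)*(s + 5)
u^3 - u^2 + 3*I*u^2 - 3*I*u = u*(u - 1)*(u + 3*I)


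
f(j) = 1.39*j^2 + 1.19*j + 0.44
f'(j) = 2.78*j + 1.19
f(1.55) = 5.62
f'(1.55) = 5.50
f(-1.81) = 2.84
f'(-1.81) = -3.84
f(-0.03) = 0.41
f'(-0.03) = 1.11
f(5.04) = 41.75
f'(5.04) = 15.20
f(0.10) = 0.57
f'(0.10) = 1.47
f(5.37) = 46.91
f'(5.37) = 16.12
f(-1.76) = 2.65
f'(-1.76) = -3.70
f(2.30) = 10.53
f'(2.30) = 7.58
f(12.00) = 214.88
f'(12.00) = 34.55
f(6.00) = 57.62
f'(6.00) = 17.87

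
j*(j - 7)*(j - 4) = j^3 - 11*j^2 + 28*j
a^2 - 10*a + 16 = (a - 8)*(a - 2)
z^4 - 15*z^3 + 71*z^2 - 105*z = z*(z - 7)*(z - 5)*(z - 3)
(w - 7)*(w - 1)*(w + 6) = w^3 - 2*w^2 - 41*w + 42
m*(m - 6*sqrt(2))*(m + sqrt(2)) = m^3 - 5*sqrt(2)*m^2 - 12*m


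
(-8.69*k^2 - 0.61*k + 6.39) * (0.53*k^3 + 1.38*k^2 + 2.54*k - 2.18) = -4.6057*k^5 - 12.3155*k^4 - 19.5277*k^3 + 26.213*k^2 + 17.5604*k - 13.9302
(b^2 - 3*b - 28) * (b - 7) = b^3 - 10*b^2 - 7*b + 196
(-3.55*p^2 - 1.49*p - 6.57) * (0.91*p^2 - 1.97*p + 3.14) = -3.2305*p^4 + 5.6376*p^3 - 14.1904*p^2 + 8.2643*p - 20.6298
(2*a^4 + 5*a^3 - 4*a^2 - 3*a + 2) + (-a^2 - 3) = 2*a^4 + 5*a^3 - 5*a^2 - 3*a - 1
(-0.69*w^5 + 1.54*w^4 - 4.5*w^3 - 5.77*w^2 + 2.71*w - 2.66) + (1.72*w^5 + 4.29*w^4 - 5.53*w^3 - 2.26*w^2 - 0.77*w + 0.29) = 1.03*w^5 + 5.83*w^4 - 10.03*w^3 - 8.03*w^2 + 1.94*w - 2.37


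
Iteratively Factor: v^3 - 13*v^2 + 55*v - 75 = (v - 5)*(v^2 - 8*v + 15) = (v - 5)^2*(v - 3)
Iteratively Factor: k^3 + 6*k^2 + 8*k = (k + 2)*(k^2 + 4*k) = k*(k + 2)*(k + 4)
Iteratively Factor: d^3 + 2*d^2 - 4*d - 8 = (d + 2)*(d^2 - 4) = (d + 2)^2*(d - 2)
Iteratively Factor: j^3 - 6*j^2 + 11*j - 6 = (j - 1)*(j^2 - 5*j + 6) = (j - 3)*(j - 1)*(j - 2)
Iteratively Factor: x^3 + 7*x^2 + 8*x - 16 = (x + 4)*(x^2 + 3*x - 4) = (x + 4)^2*(x - 1)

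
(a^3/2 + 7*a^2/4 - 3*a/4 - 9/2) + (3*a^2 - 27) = a^3/2 + 19*a^2/4 - 3*a/4 - 63/2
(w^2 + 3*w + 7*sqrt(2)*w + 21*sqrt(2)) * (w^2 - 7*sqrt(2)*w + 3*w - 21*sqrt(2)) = w^4 + 6*w^3 - 89*w^2 - 588*w - 882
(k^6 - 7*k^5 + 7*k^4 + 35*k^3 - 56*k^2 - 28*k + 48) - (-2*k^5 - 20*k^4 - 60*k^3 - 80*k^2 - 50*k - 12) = k^6 - 5*k^5 + 27*k^4 + 95*k^3 + 24*k^2 + 22*k + 60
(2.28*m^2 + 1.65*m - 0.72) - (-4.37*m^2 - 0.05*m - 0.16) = 6.65*m^2 + 1.7*m - 0.56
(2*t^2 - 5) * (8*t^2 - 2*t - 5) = 16*t^4 - 4*t^3 - 50*t^2 + 10*t + 25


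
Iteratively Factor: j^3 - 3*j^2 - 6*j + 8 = (j + 2)*(j^2 - 5*j + 4) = (j - 1)*(j + 2)*(j - 4)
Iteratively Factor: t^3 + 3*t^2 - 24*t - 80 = (t + 4)*(t^2 - t - 20) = (t - 5)*(t + 4)*(t + 4)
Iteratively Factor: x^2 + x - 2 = (x + 2)*(x - 1)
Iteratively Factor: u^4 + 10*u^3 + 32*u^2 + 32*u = (u + 2)*(u^3 + 8*u^2 + 16*u) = (u + 2)*(u + 4)*(u^2 + 4*u) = (u + 2)*(u + 4)^2*(u)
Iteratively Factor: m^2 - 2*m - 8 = (m - 4)*(m + 2)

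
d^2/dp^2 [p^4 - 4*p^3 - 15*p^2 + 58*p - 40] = 12*p^2 - 24*p - 30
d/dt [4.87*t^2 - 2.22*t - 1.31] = 9.74*t - 2.22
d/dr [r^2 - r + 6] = 2*r - 1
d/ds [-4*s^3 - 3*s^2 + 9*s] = -12*s^2 - 6*s + 9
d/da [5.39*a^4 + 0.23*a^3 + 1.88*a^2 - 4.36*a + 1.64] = 21.56*a^3 + 0.69*a^2 + 3.76*a - 4.36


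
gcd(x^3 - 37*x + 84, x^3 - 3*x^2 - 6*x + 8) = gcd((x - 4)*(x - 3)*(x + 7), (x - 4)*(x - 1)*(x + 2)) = x - 4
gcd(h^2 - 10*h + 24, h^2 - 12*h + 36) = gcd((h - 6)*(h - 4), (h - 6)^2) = h - 6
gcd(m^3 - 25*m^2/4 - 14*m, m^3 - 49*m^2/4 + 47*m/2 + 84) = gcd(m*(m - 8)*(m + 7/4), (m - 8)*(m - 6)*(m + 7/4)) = m^2 - 25*m/4 - 14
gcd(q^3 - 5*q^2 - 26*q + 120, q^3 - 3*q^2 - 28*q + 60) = q^2 - q - 30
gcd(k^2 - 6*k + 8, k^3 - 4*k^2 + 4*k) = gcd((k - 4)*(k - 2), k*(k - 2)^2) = k - 2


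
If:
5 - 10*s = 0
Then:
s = 1/2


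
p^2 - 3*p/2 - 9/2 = (p - 3)*(p + 3/2)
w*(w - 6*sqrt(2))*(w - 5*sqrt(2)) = w^3 - 11*sqrt(2)*w^2 + 60*w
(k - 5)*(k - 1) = k^2 - 6*k + 5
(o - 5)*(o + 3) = o^2 - 2*o - 15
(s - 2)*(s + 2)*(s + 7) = s^3 + 7*s^2 - 4*s - 28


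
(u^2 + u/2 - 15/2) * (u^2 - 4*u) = u^4 - 7*u^3/2 - 19*u^2/2 + 30*u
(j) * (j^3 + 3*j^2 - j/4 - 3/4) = j^4 + 3*j^3 - j^2/4 - 3*j/4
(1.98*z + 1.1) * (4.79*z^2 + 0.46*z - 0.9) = 9.4842*z^3 + 6.1798*z^2 - 1.276*z - 0.99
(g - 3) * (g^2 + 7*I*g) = g^3 - 3*g^2 + 7*I*g^2 - 21*I*g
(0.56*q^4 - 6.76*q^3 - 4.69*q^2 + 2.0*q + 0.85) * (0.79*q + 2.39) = 0.4424*q^5 - 4.002*q^4 - 19.8615*q^3 - 9.6291*q^2 + 5.4515*q + 2.0315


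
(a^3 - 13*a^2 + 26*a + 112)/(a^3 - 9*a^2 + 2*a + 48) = (a - 7)/(a - 3)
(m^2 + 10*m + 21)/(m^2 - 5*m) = (m^2 + 10*m + 21)/(m*(m - 5))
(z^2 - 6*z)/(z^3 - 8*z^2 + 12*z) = 1/(z - 2)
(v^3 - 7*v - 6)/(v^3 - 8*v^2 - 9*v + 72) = (v^2 + 3*v + 2)/(v^2 - 5*v - 24)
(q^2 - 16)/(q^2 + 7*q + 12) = (q - 4)/(q + 3)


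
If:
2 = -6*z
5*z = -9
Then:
No Solution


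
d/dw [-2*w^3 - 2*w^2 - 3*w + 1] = -6*w^2 - 4*w - 3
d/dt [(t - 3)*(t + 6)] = 2*t + 3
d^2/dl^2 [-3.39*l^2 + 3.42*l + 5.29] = -6.78000000000000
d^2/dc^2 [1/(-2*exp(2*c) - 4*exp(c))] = (-4*(exp(c) + 1)^2 + (exp(c) + 2)*(2*exp(c) + 1))*exp(-c)/(exp(c) + 2)^3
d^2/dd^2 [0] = 0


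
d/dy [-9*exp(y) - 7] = -9*exp(y)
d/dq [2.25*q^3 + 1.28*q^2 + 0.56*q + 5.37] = 6.75*q^2 + 2.56*q + 0.56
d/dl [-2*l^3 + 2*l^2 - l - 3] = -6*l^2 + 4*l - 1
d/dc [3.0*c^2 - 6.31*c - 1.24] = 6.0*c - 6.31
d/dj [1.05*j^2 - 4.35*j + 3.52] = 2.1*j - 4.35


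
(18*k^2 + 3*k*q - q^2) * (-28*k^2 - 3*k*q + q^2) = -504*k^4 - 138*k^3*q + 37*k^2*q^2 + 6*k*q^3 - q^4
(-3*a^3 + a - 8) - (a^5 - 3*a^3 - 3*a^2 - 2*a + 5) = -a^5 + 3*a^2 + 3*a - 13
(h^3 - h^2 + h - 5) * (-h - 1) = -h^4 + 4*h + 5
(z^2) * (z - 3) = z^3 - 3*z^2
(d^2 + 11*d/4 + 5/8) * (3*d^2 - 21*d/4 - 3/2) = 3*d^4 + 3*d^3 - 225*d^2/16 - 237*d/32 - 15/16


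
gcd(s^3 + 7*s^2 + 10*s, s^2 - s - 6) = s + 2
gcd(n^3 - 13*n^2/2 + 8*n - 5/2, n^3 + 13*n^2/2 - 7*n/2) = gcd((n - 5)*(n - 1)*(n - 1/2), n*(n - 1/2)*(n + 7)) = n - 1/2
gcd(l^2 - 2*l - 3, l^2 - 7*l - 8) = l + 1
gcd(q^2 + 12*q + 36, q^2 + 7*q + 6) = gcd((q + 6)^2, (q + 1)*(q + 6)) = q + 6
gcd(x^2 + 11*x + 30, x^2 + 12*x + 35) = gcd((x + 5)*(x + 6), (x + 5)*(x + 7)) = x + 5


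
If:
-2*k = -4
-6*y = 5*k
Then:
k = 2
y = -5/3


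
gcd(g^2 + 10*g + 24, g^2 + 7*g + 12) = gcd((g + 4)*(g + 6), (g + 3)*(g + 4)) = g + 4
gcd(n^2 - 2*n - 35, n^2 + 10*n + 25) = n + 5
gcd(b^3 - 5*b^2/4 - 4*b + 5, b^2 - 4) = b^2 - 4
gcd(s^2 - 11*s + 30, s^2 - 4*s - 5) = s - 5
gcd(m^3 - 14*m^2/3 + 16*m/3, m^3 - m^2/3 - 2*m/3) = m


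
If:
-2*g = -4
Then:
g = 2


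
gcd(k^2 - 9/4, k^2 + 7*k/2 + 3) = k + 3/2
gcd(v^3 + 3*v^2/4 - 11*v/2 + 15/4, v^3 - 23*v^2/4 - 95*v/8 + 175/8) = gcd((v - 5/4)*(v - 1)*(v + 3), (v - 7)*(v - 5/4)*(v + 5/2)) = v - 5/4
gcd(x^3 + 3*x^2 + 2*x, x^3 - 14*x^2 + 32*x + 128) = x + 2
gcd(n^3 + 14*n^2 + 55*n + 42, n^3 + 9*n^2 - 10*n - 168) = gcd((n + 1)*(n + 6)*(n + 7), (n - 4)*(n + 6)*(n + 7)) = n^2 + 13*n + 42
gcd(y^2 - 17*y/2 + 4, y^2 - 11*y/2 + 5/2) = y - 1/2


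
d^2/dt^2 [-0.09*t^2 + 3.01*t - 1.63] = -0.180000000000000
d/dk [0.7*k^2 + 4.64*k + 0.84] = 1.4*k + 4.64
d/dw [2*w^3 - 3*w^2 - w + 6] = 6*w^2 - 6*w - 1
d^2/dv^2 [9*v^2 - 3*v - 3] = 18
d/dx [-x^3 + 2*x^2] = x*(4 - 3*x)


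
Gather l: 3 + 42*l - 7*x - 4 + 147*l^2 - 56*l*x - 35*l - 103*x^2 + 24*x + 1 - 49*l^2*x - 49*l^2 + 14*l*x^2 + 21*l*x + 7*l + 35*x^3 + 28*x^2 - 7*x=l^2*(98 - 49*x) + l*(14*x^2 - 35*x + 14) + 35*x^3 - 75*x^2 + 10*x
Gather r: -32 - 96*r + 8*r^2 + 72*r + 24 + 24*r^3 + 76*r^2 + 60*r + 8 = 24*r^3 + 84*r^2 + 36*r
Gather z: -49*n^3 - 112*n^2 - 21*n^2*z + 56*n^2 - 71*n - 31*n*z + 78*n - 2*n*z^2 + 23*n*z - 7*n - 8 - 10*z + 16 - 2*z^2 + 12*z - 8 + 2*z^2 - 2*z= -49*n^3 - 56*n^2 - 2*n*z^2 + z*(-21*n^2 - 8*n)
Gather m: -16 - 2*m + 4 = -2*m - 12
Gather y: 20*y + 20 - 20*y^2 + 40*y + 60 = -20*y^2 + 60*y + 80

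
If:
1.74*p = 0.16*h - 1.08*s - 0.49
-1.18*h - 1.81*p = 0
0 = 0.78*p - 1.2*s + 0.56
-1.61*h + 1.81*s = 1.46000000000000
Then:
No Solution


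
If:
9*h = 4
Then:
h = 4/9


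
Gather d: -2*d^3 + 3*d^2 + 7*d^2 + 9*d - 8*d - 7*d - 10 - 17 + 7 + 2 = -2*d^3 + 10*d^2 - 6*d - 18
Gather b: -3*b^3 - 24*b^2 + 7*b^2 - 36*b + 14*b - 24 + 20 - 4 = -3*b^3 - 17*b^2 - 22*b - 8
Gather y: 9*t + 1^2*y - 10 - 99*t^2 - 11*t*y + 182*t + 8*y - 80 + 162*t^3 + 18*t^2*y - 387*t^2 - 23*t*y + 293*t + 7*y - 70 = 162*t^3 - 486*t^2 + 484*t + y*(18*t^2 - 34*t + 16) - 160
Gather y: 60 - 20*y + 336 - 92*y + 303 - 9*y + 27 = 726 - 121*y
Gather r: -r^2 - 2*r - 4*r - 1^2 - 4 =-r^2 - 6*r - 5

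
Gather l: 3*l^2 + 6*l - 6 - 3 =3*l^2 + 6*l - 9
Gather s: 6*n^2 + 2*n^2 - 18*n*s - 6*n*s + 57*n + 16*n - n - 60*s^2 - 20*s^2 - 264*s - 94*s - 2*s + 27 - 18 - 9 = 8*n^2 + 72*n - 80*s^2 + s*(-24*n - 360)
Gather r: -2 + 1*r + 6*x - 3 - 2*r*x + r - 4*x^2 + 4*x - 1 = r*(2 - 2*x) - 4*x^2 + 10*x - 6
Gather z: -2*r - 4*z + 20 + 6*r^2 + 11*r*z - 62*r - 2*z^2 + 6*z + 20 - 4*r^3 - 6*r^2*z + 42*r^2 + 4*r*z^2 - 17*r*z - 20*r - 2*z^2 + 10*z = -4*r^3 + 48*r^2 - 84*r + z^2*(4*r - 4) + z*(-6*r^2 - 6*r + 12) + 40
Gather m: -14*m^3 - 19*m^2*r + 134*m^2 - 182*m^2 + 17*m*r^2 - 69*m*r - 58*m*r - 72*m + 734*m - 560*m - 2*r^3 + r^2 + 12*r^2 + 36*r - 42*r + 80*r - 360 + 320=-14*m^3 + m^2*(-19*r - 48) + m*(17*r^2 - 127*r + 102) - 2*r^3 + 13*r^2 + 74*r - 40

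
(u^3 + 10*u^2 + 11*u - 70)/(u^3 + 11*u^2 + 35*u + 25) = (u^2 + 5*u - 14)/(u^2 + 6*u + 5)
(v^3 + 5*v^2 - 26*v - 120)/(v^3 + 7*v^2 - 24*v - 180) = (v + 4)/(v + 6)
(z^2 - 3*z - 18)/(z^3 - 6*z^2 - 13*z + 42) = (z - 6)/(z^2 - 9*z + 14)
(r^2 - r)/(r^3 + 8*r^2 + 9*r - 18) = r/(r^2 + 9*r + 18)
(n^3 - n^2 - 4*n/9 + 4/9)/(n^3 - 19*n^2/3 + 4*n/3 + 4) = (n - 2/3)/(n - 6)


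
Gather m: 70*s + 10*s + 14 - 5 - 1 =80*s + 8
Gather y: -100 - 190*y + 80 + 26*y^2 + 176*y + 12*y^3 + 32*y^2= 12*y^3 + 58*y^2 - 14*y - 20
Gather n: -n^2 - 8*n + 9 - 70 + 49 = -n^2 - 8*n - 12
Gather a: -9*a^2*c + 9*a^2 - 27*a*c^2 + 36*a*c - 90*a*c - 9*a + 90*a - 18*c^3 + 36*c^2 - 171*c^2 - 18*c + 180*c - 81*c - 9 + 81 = a^2*(9 - 9*c) + a*(-27*c^2 - 54*c + 81) - 18*c^3 - 135*c^2 + 81*c + 72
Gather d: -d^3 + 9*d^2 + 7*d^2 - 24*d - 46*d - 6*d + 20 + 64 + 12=-d^3 + 16*d^2 - 76*d + 96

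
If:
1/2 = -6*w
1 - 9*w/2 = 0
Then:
No Solution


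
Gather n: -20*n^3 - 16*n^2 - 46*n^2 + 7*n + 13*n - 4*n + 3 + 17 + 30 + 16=-20*n^3 - 62*n^2 + 16*n + 66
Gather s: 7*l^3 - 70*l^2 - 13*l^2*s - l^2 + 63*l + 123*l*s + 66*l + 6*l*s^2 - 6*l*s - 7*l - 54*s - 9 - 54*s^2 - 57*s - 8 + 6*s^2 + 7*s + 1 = 7*l^3 - 71*l^2 + 122*l + s^2*(6*l - 48) + s*(-13*l^2 + 117*l - 104) - 16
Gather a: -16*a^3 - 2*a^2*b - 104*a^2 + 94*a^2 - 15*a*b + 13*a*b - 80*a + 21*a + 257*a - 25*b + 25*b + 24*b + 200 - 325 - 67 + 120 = -16*a^3 + a^2*(-2*b - 10) + a*(198 - 2*b) + 24*b - 72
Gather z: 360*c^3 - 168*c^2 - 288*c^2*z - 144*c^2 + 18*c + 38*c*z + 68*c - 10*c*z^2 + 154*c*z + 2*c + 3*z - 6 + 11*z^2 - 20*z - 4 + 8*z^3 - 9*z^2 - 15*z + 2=360*c^3 - 312*c^2 + 88*c + 8*z^3 + z^2*(2 - 10*c) + z*(-288*c^2 + 192*c - 32) - 8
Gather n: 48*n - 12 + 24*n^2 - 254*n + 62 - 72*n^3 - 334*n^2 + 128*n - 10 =-72*n^3 - 310*n^2 - 78*n + 40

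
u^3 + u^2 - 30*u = u*(u - 5)*(u + 6)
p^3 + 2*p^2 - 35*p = p*(p - 5)*(p + 7)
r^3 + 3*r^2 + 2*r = r*(r + 1)*(r + 2)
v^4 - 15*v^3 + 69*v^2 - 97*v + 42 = (v - 7)*(v - 6)*(v - 1)^2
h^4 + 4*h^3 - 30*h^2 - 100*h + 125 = (h - 5)*(h - 1)*(h + 5)^2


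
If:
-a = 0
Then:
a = 0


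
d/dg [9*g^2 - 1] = 18*g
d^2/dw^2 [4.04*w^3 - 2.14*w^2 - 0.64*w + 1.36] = 24.24*w - 4.28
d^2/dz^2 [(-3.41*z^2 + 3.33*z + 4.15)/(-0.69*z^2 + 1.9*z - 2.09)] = (5.77019399999999*z^3 - 41.360256*z^2 + 61.457058*z - 14.649988)/(0.328509*z^6 - 2.71377*z^5 + 10.457847*z^4 - 23.29894*z^3 + 31.676667*z^2 - 24.89817*z + 9.129329)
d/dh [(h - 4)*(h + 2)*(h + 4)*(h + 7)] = 4*h^3 + 27*h^2 - 4*h - 144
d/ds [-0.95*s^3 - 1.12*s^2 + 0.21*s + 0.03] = -2.85*s^2 - 2.24*s + 0.21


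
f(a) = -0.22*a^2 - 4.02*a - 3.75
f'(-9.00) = -0.06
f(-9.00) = 14.61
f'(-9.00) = -0.06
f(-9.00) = 14.61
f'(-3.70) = -2.39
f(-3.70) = 8.11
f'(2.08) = -4.94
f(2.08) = -13.06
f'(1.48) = -4.67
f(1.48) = -10.18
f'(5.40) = -6.40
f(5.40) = -31.87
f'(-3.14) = -2.64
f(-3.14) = 6.70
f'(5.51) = -6.44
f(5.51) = -32.58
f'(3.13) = -5.40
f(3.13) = -18.49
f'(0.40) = -4.20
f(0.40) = -5.39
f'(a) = -0.44*a - 4.02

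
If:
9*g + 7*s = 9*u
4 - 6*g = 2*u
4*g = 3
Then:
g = 3/4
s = -9/7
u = -1/4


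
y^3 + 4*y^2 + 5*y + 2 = (y + 1)^2*(y + 2)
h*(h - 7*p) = h^2 - 7*h*p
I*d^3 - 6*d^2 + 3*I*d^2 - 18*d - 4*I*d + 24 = (d + 4)*(d + 6*I)*(I*d - I)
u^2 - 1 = (u - 1)*(u + 1)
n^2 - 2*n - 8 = (n - 4)*(n + 2)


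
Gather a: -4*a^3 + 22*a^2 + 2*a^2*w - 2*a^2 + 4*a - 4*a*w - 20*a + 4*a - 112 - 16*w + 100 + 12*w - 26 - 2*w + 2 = -4*a^3 + a^2*(2*w + 20) + a*(-4*w - 12) - 6*w - 36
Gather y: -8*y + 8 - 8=-8*y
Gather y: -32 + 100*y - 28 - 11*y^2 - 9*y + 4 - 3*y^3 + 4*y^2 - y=-3*y^3 - 7*y^2 + 90*y - 56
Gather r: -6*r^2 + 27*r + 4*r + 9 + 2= -6*r^2 + 31*r + 11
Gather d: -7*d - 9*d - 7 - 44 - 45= -16*d - 96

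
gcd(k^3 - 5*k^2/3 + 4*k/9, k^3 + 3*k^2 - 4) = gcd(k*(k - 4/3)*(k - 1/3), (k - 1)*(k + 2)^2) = 1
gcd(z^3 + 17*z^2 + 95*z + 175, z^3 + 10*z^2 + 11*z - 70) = z^2 + 12*z + 35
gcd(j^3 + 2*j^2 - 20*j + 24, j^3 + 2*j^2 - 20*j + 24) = j^3 + 2*j^2 - 20*j + 24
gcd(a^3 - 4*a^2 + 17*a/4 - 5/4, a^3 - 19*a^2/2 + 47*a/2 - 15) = a^2 - 7*a/2 + 5/2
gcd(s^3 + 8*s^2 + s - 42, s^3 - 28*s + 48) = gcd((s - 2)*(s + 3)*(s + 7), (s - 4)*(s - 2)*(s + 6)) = s - 2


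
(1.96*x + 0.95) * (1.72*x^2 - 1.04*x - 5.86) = 3.3712*x^3 - 0.4044*x^2 - 12.4736*x - 5.567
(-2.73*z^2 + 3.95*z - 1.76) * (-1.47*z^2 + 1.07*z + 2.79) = 4.0131*z^4 - 8.7276*z^3 - 0.802999999999999*z^2 + 9.1373*z - 4.9104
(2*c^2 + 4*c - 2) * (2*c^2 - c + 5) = 4*c^4 + 6*c^3 + 2*c^2 + 22*c - 10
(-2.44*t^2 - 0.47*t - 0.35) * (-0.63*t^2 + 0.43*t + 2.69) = 1.5372*t^4 - 0.7531*t^3 - 6.5452*t^2 - 1.4148*t - 0.9415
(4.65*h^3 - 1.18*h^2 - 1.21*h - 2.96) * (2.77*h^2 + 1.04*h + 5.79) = 12.8805*h^5 + 1.5674*h^4 + 22.3446*h^3 - 16.2898*h^2 - 10.0843*h - 17.1384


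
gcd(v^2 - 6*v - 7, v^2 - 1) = v + 1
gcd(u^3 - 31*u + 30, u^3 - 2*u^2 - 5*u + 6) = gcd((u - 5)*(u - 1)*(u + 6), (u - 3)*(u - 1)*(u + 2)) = u - 1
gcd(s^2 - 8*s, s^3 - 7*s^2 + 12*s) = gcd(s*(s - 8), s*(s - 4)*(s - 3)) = s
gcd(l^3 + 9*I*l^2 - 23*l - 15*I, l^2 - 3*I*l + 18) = l + 3*I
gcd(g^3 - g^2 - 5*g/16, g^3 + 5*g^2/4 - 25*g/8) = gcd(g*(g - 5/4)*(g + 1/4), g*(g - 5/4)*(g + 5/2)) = g^2 - 5*g/4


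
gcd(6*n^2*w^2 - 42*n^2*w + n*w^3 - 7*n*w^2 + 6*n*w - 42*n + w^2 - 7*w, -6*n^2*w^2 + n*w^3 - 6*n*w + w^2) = n*w + 1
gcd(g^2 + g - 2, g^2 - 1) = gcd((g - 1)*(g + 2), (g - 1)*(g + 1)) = g - 1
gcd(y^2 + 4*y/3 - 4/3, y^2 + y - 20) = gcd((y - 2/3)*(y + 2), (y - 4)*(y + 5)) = 1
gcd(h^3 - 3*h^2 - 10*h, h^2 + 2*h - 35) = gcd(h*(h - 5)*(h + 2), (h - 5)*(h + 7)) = h - 5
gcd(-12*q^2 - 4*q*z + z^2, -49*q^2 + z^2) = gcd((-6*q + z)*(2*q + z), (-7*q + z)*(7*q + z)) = 1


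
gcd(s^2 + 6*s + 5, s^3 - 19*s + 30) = s + 5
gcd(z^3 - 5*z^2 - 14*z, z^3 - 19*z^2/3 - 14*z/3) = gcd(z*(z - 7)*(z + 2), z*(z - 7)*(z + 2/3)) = z^2 - 7*z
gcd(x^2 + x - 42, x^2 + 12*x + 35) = x + 7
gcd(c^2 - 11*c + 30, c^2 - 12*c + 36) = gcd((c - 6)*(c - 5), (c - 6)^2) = c - 6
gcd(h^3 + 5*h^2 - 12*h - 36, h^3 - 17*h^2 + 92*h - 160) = 1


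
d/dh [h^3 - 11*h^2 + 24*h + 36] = 3*h^2 - 22*h + 24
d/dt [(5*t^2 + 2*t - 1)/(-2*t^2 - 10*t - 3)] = 2*(-23*t^2 - 17*t - 8)/(4*t^4 + 40*t^3 + 112*t^2 + 60*t + 9)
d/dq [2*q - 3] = 2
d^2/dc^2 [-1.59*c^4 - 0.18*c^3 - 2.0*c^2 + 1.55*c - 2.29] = -19.08*c^2 - 1.08*c - 4.0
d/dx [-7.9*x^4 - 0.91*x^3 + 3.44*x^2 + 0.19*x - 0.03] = -31.6*x^3 - 2.73*x^2 + 6.88*x + 0.19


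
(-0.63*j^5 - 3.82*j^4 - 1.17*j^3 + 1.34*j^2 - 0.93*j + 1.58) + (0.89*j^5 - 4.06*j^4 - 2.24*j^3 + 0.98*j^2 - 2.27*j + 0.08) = 0.26*j^5 - 7.88*j^4 - 3.41*j^3 + 2.32*j^2 - 3.2*j + 1.66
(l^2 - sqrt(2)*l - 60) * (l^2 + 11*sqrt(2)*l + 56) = l^4 + 10*sqrt(2)*l^3 - 26*l^2 - 716*sqrt(2)*l - 3360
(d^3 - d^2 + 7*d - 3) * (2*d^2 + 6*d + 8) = 2*d^5 + 4*d^4 + 16*d^3 + 28*d^2 + 38*d - 24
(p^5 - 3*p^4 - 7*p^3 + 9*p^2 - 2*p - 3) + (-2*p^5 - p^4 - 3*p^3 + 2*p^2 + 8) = -p^5 - 4*p^4 - 10*p^3 + 11*p^2 - 2*p + 5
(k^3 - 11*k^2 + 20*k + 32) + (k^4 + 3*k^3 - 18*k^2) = k^4 + 4*k^3 - 29*k^2 + 20*k + 32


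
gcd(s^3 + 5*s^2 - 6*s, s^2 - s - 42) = s + 6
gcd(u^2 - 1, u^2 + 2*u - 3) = u - 1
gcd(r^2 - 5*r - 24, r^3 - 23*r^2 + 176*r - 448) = r - 8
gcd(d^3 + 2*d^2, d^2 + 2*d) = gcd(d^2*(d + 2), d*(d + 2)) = d^2 + 2*d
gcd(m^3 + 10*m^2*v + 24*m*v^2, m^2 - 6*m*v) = m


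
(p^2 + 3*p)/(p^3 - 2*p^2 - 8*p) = (p + 3)/(p^2 - 2*p - 8)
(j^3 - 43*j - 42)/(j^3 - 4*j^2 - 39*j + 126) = (j + 1)/(j - 3)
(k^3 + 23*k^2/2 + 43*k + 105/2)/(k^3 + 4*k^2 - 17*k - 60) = (k + 7/2)/(k - 4)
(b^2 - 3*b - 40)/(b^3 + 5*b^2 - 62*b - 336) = (b + 5)/(b^2 + 13*b + 42)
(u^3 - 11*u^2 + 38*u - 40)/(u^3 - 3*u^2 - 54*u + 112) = (u^2 - 9*u + 20)/(u^2 - u - 56)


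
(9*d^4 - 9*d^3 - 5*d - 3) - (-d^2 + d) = 9*d^4 - 9*d^3 + d^2 - 6*d - 3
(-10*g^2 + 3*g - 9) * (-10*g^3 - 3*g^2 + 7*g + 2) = 100*g^5 + 11*g^3 + 28*g^2 - 57*g - 18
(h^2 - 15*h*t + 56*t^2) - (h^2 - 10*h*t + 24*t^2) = -5*h*t + 32*t^2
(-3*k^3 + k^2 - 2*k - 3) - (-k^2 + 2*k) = -3*k^3 + 2*k^2 - 4*k - 3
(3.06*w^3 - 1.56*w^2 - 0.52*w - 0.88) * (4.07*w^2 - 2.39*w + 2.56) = 12.4542*w^5 - 13.6626*w^4 + 9.4456*w^3 - 6.3324*w^2 + 0.772*w - 2.2528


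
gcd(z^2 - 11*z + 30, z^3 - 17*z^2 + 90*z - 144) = z - 6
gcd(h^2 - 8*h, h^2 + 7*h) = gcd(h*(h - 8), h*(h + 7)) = h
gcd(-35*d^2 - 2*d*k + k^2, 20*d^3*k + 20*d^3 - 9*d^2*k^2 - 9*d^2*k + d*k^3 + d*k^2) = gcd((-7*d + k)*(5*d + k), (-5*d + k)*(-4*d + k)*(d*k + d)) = 1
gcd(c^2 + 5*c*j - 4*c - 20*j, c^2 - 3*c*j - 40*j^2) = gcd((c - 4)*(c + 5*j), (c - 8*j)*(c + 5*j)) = c + 5*j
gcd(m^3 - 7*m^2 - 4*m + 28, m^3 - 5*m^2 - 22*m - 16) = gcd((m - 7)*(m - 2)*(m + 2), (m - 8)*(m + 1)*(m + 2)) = m + 2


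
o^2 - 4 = (o - 2)*(o + 2)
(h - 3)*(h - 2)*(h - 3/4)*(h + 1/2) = h^4 - 21*h^3/4 + 55*h^2/8 + 3*h/8 - 9/4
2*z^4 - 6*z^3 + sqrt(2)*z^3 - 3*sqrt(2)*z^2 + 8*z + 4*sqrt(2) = (z - 2)^2*(sqrt(2)*z + 1)*(sqrt(2)*z + sqrt(2))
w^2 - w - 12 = (w - 4)*(w + 3)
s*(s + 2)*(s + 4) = s^3 + 6*s^2 + 8*s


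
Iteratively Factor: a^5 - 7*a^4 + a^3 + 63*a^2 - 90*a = (a - 5)*(a^4 - 2*a^3 - 9*a^2 + 18*a) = (a - 5)*(a + 3)*(a^3 - 5*a^2 + 6*a) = (a - 5)*(a - 2)*(a + 3)*(a^2 - 3*a) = (a - 5)*(a - 3)*(a - 2)*(a + 3)*(a)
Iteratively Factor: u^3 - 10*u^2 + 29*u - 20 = (u - 4)*(u^2 - 6*u + 5) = (u - 5)*(u - 4)*(u - 1)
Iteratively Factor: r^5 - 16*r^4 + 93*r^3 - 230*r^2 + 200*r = (r - 5)*(r^4 - 11*r^3 + 38*r^2 - 40*r) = r*(r - 5)*(r^3 - 11*r^2 + 38*r - 40) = r*(r - 5)^2*(r^2 - 6*r + 8) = r*(r - 5)^2*(r - 2)*(r - 4)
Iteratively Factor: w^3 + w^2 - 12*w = (w)*(w^2 + w - 12) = w*(w - 3)*(w + 4)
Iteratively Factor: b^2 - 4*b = (b)*(b - 4)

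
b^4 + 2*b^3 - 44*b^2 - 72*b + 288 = (b - 6)*(b - 2)*(b + 4)*(b + 6)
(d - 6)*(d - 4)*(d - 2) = d^3 - 12*d^2 + 44*d - 48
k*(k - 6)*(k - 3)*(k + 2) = k^4 - 7*k^3 + 36*k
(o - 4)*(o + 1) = o^2 - 3*o - 4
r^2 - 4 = (r - 2)*(r + 2)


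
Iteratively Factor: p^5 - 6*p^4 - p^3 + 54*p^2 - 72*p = (p - 4)*(p^4 - 2*p^3 - 9*p^2 + 18*p) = (p - 4)*(p + 3)*(p^3 - 5*p^2 + 6*p) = (p - 4)*(p - 3)*(p + 3)*(p^2 - 2*p) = p*(p - 4)*(p - 3)*(p + 3)*(p - 2)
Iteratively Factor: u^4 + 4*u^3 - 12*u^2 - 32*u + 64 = (u - 2)*(u^3 + 6*u^2 - 32) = (u - 2)*(u + 4)*(u^2 + 2*u - 8) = (u - 2)*(u + 4)^2*(u - 2)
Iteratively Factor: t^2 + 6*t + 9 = (t + 3)*(t + 3)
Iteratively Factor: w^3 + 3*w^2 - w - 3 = (w - 1)*(w^2 + 4*w + 3) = (w - 1)*(w + 3)*(w + 1)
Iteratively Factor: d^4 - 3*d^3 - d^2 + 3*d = (d + 1)*(d^3 - 4*d^2 + 3*d) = d*(d + 1)*(d^2 - 4*d + 3) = d*(d - 1)*(d + 1)*(d - 3)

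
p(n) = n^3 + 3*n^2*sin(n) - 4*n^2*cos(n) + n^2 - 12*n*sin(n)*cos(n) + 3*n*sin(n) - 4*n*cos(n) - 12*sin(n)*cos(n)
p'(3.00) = -9.59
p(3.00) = 95.31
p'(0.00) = -16.00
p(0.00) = 0.00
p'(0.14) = -18.44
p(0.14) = -2.43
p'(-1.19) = 9.67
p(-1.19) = -2.02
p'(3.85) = -44.38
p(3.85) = 63.41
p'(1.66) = 74.92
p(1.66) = 24.93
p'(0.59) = -9.77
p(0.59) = -9.82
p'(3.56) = -47.07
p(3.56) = 77.02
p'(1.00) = 20.59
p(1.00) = -8.19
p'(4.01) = -37.34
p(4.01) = 56.83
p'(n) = 4*n^2*sin(n) + 3*n^2*cos(n) + 3*n^2 + 12*n*sin(n)^2 + 10*n*sin(n) - 12*n*cos(n)^2 - 5*n*cos(n) + 2*n + 12*sin(n)^2 - 12*sin(n)*cos(n) + 3*sin(n) - 12*cos(n)^2 - 4*cos(n)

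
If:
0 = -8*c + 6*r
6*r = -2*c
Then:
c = 0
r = 0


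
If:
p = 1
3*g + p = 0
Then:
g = -1/3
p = 1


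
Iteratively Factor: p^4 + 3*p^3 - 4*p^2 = (p)*(p^3 + 3*p^2 - 4*p) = p^2*(p^2 + 3*p - 4) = p^2*(p - 1)*(p + 4)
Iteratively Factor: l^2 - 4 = (l - 2)*(l + 2)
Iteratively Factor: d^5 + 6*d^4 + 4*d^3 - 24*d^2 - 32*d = (d + 4)*(d^4 + 2*d^3 - 4*d^2 - 8*d) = (d + 2)*(d + 4)*(d^3 - 4*d) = d*(d + 2)*(d + 4)*(d^2 - 4) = d*(d + 2)^2*(d + 4)*(d - 2)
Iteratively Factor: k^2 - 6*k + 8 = (k - 2)*(k - 4)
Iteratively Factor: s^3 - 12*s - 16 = (s + 2)*(s^2 - 2*s - 8) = (s - 4)*(s + 2)*(s + 2)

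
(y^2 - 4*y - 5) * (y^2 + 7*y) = y^4 + 3*y^3 - 33*y^2 - 35*y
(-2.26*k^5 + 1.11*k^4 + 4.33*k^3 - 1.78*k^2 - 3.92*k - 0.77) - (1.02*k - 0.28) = -2.26*k^5 + 1.11*k^4 + 4.33*k^3 - 1.78*k^2 - 4.94*k - 0.49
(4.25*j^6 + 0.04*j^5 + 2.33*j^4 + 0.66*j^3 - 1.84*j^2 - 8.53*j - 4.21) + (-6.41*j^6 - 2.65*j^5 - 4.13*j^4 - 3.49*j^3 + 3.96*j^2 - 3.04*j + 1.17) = -2.16*j^6 - 2.61*j^5 - 1.8*j^4 - 2.83*j^3 + 2.12*j^2 - 11.57*j - 3.04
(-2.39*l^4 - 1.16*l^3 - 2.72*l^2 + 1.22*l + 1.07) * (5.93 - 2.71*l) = 6.4769*l^5 - 11.0291*l^4 + 0.492400000000002*l^3 - 19.4358*l^2 + 4.3349*l + 6.3451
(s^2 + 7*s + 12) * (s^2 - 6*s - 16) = s^4 + s^3 - 46*s^2 - 184*s - 192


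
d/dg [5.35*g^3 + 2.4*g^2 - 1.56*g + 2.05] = 16.05*g^2 + 4.8*g - 1.56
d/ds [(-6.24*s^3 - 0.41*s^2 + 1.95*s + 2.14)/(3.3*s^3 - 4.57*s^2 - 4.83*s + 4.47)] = (29.8698*s^4 + 47.4084*s^3 - 93.9726*s^2 + 15.8942*s + 19.0527)/(10.89*s^6 - 30.162*s^5 - 10.9931*s^4 + 73.6482*s^3 - 17.5269*s^2 - 43.1802*s + 19.9809)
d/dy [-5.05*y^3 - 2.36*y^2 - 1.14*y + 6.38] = -15.15*y^2 - 4.72*y - 1.14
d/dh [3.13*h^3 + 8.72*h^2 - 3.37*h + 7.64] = 9.39*h^2 + 17.44*h - 3.37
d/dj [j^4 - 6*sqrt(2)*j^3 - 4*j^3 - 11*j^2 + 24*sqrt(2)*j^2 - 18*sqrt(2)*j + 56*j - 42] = 4*j^3 - 18*sqrt(2)*j^2 - 12*j^2 - 22*j + 48*sqrt(2)*j - 18*sqrt(2) + 56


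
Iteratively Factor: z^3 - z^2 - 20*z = (z)*(z^2 - z - 20) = z*(z - 5)*(z + 4)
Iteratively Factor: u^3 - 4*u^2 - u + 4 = (u + 1)*(u^2 - 5*u + 4) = (u - 4)*(u + 1)*(u - 1)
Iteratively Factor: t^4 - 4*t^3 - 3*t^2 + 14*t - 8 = (t + 2)*(t^3 - 6*t^2 + 9*t - 4) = (t - 4)*(t + 2)*(t^2 - 2*t + 1) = (t - 4)*(t - 1)*(t + 2)*(t - 1)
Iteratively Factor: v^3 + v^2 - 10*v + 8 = (v + 4)*(v^2 - 3*v + 2) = (v - 1)*(v + 4)*(v - 2)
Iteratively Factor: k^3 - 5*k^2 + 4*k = (k)*(k^2 - 5*k + 4) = k*(k - 4)*(k - 1)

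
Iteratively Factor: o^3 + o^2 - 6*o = (o + 3)*(o^2 - 2*o) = o*(o + 3)*(o - 2)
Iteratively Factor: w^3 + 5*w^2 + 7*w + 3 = (w + 1)*(w^2 + 4*w + 3) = (w + 1)*(w + 3)*(w + 1)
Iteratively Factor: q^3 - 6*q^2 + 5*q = (q - 1)*(q^2 - 5*q) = q*(q - 1)*(q - 5)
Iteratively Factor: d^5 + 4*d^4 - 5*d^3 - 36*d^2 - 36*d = (d + 2)*(d^4 + 2*d^3 - 9*d^2 - 18*d) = (d - 3)*(d + 2)*(d^3 + 5*d^2 + 6*d) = (d - 3)*(d + 2)^2*(d^2 + 3*d) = d*(d - 3)*(d + 2)^2*(d + 3)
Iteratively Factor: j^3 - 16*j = (j - 4)*(j^2 + 4*j) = j*(j - 4)*(j + 4)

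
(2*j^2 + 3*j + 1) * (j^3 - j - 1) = 2*j^5 + 3*j^4 - j^3 - 5*j^2 - 4*j - 1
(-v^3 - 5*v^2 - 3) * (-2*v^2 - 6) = 2*v^5 + 10*v^4 + 6*v^3 + 36*v^2 + 18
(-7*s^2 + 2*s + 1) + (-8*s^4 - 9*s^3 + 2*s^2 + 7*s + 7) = -8*s^4 - 9*s^3 - 5*s^2 + 9*s + 8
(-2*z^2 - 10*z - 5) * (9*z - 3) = -18*z^3 - 84*z^2 - 15*z + 15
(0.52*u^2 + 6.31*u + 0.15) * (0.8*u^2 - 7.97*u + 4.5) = 0.416*u^4 + 0.9036*u^3 - 47.8307*u^2 + 27.1995*u + 0.675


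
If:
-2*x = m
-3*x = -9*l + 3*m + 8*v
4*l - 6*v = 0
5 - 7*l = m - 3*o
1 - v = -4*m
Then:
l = -9/82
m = -11/41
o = -165/82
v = -3/41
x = 11/82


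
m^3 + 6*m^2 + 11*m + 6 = (m + 1)*(m + 2)*(m + 3)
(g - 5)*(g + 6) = g^2 + g - 30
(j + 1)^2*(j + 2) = j^3 + 4*j^2 + 5*j + 2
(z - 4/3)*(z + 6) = z^2 + 14*z/3 - 8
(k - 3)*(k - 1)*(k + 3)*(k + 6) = k^4 + 5*k^3 - 15*k^2 - 45*k + 54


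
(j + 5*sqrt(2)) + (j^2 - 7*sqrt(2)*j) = j^2 - 7*sqrt(2)*j + j + 5*sqrt(2)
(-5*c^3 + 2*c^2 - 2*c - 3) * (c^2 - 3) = -5*c^5 + 2*c^4 + 13*c^3 - 9*c^2 + 6*c + 9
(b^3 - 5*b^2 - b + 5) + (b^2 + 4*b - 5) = b^3 - 4*b^2 + 3*b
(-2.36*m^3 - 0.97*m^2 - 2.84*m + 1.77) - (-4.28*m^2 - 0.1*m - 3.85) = -2.36*m^3 + 3.31*m^2 - 2.74*m + 5.62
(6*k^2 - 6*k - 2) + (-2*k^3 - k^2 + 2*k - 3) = -2*k^3 + 5*k^2 - 4*k - 5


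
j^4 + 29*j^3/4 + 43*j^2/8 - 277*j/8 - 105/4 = (j - 2)*(j + 3/4)*(j + 7/2)*(j + 5)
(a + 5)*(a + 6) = a^2 + 11*a + 30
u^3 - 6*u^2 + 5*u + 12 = (u - 4)*(u - 3)*(u + 1)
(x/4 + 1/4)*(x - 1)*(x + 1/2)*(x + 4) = x^4/4 + 9*x^3/8 + x^2/4 - 9*x/8 - 1/2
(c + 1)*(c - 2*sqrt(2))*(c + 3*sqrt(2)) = c^3 + c^2 + sqrt(2)*c^2 - 12*c + sqrt(2)*c - 12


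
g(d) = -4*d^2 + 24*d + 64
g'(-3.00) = 48.00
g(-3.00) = -44.00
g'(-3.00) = 48.00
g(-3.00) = -44.00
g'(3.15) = -1.20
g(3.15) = 99.91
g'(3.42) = -3.36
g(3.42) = 99.29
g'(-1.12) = 32.96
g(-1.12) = 32.10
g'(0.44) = 20.48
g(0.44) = 73.79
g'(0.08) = 23.36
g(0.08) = 65.89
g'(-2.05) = 40.40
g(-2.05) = -2.01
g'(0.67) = 18.64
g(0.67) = 78.28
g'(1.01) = 15.92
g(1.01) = 84.16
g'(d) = 24 - 8*d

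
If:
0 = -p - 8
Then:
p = -8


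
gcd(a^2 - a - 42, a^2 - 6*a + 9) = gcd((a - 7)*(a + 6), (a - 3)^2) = 1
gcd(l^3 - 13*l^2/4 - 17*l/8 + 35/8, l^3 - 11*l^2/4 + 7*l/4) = l - 1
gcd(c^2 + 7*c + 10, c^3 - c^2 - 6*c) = c + 2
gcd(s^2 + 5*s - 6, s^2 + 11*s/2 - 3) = s + 6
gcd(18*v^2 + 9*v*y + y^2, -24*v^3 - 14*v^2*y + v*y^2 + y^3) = 3*v + y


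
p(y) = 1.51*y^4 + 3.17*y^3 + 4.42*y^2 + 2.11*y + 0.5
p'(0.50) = 9.66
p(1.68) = 43.58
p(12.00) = 37451.42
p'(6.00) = 1702.15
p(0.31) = 1.69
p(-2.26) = 21.11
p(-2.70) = 44.88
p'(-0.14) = 1.04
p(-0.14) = 0.28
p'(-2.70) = -71.32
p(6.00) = 2813.96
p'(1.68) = 72.44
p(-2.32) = 23.56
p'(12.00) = 11914.75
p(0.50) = 3.15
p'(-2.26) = -39.02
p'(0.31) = 5.94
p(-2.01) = 13.02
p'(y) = 6.04*y^3 + 9.51*y^2 + 8.84*y + 2.11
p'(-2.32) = -42.63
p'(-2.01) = -26.29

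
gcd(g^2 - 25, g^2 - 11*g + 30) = g - 5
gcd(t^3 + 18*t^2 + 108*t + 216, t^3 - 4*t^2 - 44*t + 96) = t + 6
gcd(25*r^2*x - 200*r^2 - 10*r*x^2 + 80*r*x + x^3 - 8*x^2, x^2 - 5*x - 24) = x - 8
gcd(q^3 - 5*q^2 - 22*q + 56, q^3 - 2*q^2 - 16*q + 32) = q^2 + 2*q - 8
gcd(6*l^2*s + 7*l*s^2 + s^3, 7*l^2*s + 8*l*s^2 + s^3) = l*s + s^2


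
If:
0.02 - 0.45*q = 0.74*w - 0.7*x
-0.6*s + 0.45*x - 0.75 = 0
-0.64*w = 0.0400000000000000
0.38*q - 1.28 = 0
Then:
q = 3.37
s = 0.30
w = -0.06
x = 2.07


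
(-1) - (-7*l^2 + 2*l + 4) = 7*l^2 - 2*l - 5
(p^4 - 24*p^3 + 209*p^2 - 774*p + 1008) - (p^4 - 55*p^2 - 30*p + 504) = -24*p^3 + 264*p^2 - 744*p + 504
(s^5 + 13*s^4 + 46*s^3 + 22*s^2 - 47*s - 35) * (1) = s^5 + 13*s^4 + 46*s^3 + 22*s^2 - 47*s - 35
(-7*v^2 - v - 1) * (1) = -7*v^2 - v - 1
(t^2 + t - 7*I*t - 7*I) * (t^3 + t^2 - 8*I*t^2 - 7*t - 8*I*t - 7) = t^5 + 2*t^4 - 15*I*t^4 - 62*t^3 - 30*I*t^3 - 126*t^2 + 34*I*t^2 - 63*t + 98*I*t + 49*I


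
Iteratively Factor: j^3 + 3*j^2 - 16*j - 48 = (j + 3)*(j^2 - 16) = (j + 3)*(j + 4)*(j - 4)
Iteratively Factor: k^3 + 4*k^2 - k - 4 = (k + 1)*(k^2 + 3*k - 4) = (k - 1)*(k + 1)*(k + 4)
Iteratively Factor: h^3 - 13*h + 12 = (h - 1)*(h^2 + h - 12) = (h - 3)*(h - 1)*(h + 4)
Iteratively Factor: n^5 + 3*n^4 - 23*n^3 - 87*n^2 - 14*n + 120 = (n + 3)*(n^4 - 23*n^2 - 18*n + 40) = (n + 3)*(n + 4)*(n^3 - 4*n^2 - 7*n + 10) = (n - 5)*(n + 3)*(n + 4)*(n^2 + n - 2) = (n - 5)*(n - 1)*(n + 3)*(n + 4)*(n + 2)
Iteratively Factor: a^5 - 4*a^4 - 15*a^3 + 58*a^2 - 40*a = (a - 1)*(a^4 - 3*a^3 - 18*a^2 + 40*a) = (a - 1)*(a + 4)*(a^3 - 7*a^2 + 10*a) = (a - 2)*(a - 1)*(a + 4)*(a^2 - 5*a) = (a - 5)*(a - 2)*(a - 1)*(a + 4)*(a)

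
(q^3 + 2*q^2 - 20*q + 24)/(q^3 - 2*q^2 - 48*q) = (q^2 - 4*q + 4)/(q*(q - 8))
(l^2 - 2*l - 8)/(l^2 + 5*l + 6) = (l - 4)/(l + 3)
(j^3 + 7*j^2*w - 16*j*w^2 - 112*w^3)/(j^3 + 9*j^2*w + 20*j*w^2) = (j^2 + 3*j*w - 28*w^2)/(j*(j + 5*w))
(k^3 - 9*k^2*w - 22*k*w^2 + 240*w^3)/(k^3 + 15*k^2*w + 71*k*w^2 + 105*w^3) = (k^2 - 14*k*w + 48*w^2)/(k^2 + 10*k*w + 21*w^2)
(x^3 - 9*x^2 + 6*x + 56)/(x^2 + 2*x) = x - 11 + 28/x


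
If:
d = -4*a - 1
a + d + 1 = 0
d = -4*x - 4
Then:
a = 0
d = -1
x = -3/4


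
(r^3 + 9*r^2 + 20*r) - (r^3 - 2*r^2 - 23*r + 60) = 11*r^2 + 43*r - 60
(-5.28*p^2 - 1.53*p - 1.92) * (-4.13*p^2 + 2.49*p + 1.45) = 21.8064*p^4 - 6.8283*p^3 - 3.5361*p^2 - 6.9993*p - 2.784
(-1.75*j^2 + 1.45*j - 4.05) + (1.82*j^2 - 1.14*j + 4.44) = 0.0700000000000001*j^2 + 0.31*j + 0.390000000000001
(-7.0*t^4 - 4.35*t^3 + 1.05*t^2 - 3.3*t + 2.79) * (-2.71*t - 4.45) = 18.97*t^5 + 42.9385*t^4 + 16.512*t^3 + 4.2705*t^2 + 7.1241*t - 12.4155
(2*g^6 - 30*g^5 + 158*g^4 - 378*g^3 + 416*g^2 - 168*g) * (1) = 2*g^6 - 30*g^5 + 158*g^4 - 378*g^3 + 416*g^2 - 168*g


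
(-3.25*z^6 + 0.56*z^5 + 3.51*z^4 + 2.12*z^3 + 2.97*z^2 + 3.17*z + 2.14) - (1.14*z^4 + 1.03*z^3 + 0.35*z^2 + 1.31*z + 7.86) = -3.25*z^6 + 0.56*z^5 + 2.37*z^4 + 1.09*z^3 + 2.62*z^2 + 1.86*z - 5.72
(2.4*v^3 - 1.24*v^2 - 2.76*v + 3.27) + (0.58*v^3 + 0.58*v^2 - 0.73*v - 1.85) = 2.98*v^3 - 0.66*v^2 - 3.49*v + 1.42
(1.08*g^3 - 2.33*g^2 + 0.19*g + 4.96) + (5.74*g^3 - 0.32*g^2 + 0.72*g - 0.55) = 6.82*g^3 - 2.65*g^2 + 0.91*g + 4.41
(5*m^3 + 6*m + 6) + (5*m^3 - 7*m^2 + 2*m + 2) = 10*m^3 - 7*m^2 + 8*m + 8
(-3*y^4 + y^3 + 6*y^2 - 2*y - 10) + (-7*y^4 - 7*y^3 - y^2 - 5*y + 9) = -10*y^4 - 6*y^3 + 5*y^2 - 7*y - 1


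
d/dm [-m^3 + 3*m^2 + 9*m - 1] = -3*m^2 + 6*m + 9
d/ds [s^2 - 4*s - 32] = 2*s - 4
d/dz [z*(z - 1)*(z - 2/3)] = 3*z^2 - 10*z/3 + 2/3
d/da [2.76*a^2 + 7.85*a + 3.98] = 5.52*a + 7.85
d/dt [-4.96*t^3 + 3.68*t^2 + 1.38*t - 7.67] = -14.88*t^2 + 7.36*t + 1.38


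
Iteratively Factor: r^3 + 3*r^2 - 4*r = (r - 1)*(r^2 + 4*r) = (r - 1)*(r + 4)*(r)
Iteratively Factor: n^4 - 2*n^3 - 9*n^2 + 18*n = (n + 3)*(n^3 - 5*n^2 + 6*n) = (n - 3)*(n + 3)*(n^2 - 2*n) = (n - 3)*(n - 2)*(n + 3)*(n)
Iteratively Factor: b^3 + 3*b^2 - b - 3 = (b + 3)*(b^2 - 1) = (b - 1)*(b + 3)*(b + 1)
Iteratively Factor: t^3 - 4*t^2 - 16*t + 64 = (t - 4)*(t^2 - 16) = (t - 4)*(t + 4)*(t - 4)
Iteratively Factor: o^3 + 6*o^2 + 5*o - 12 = (o + 4)*(o^2 + 2*o - 3) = (o + 3)*(o + 4)*(o - 1)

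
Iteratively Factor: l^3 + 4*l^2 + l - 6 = (l - 1)*(l^2 + 5*l + 6) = (l - 1)*(l + 3)*(l + 2)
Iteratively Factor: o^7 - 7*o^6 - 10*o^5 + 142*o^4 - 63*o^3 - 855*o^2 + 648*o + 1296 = (o + 3)*(o^6 - 10*o^5 + 20*o^4 + 82*o^3 - 309*o^2 + 72*o + 432) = (o + 3)^2*(o^5 - 13*o^4 + 59*o^3 - 95*o^2 - 24*o + 144) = (o - 4)*(o + 3)^2*(o^4 - 9*o^3 + 23*o^2 - 3*o - 36) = (o - 4)^2*(o + 3)^2*(o^3 - 5*o^2 + 3*o + 9) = (o - 4)^2*(o - 3)*(o + 3)^2*(o^2 - 2*o - 3) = (o - 4)^2*(o - 3)*(o + 1)*(o + 3)^2*(o - 3)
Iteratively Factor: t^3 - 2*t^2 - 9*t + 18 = (t + 3)*(t^2 - 5*t + 6) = (t - 2)*(t + 3)*(t - 3)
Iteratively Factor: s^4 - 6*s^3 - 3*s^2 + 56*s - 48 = (s - 4)*(s^3 - 2*s^2 - 11*s + 12) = (s - 4)*(s - 1)*(s^2 - s - 12) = (s - 4)^2*(s - 1)*(s + 3)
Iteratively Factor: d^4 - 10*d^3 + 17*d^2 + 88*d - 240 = (d - 5)*(d^3 - 5*d^2 - 8*d + 48) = (d - 5)*(d + 3)*(d^2 - 8*d + 16) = (d - 5)*(d - 4)*(d + 3)*(d - 4)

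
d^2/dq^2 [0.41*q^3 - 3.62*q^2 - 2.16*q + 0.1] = 2.46*q - 7.24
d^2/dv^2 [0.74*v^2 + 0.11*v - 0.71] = 1.48000000000000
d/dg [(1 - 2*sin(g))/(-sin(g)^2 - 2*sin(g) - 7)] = 2*(sin(g) + cos(g)^2 + 7)*cos(g)/(sin(g)^2 + 2*sin(g) + 7)^2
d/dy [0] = 0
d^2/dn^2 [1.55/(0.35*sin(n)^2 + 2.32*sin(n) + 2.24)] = (-0.7595*sin(n)^4 - 3.7758*sin(n)^3 - 2.34267*sin(n)^2 + 15.60664*sin(n) + 14.25504)/(0.35*sin(n)^2 + 2.32*sin(n) + 2.24)^3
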